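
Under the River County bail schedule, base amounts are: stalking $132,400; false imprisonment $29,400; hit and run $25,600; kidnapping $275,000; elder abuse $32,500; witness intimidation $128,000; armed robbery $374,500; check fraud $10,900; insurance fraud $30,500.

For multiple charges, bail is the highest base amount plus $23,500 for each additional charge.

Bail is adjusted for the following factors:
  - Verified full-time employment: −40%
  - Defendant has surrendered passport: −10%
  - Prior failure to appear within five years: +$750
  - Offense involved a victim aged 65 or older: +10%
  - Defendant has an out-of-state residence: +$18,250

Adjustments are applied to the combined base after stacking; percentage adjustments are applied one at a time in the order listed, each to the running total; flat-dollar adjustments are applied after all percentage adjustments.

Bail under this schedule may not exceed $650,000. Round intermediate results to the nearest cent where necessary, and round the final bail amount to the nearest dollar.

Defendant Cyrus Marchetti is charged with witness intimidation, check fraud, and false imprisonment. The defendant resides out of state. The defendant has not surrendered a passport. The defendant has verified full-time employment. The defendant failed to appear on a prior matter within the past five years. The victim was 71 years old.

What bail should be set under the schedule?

$134,500

Base amounts from the schedule: witness intimidation $128,000; check fraud $10,900; false imprisonment $29,400.
Stacking rule: highest base plus $23,500 per additional charge. Highest is witness intimidation at $128,000; 2 additional charges → +$47,000. Combined base = $175,000.
Verified full-time employment (−40%): $175,000 × 0.6 = $105,000.
Offense involved a victim aged 65 or older (+10%): $105,000 × 1.1 = $115,500.
Prior failure to appear within five years (+$750 flat): $115,500 + $750 = $116,250.
Defendant has an out-of-state residence (+$18,250 flat): $116,250 + $18,250 = $134,500.
$134,500 is within the $650,000 maximum.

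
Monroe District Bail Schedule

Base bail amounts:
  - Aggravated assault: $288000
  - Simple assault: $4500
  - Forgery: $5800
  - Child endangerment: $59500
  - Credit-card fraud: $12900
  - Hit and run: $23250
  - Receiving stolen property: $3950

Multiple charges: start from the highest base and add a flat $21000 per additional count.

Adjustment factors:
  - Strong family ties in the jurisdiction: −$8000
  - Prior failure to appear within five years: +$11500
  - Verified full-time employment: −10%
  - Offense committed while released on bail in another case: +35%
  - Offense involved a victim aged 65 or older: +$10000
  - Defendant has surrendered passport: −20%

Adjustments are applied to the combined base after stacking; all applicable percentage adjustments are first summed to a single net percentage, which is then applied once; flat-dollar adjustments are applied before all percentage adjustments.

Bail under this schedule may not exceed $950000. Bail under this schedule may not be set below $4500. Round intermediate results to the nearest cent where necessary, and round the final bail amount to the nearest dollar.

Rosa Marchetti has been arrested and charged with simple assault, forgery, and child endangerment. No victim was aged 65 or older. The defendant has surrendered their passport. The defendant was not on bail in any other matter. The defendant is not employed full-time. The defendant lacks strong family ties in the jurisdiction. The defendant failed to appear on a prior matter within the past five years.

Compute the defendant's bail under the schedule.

$90400

Base amounts from the schedule: simple assault $4500; forgery $5800; child endangerment $59500.
Stacking rule: highest base plus $21000 per additional charge. Highest is child endangerment at $59500; 2 additional charges → +$42000. Combined base = $101500.
Prior failure to appear within five years (+$11500 flat): $101500 + $11500 = $113000.
Defendant has surrendered passport (−20%): $113000 × 0.8 = $90400.
$90400 is within the $950000 maximum.
$90400 is at or above the $4500 minimum.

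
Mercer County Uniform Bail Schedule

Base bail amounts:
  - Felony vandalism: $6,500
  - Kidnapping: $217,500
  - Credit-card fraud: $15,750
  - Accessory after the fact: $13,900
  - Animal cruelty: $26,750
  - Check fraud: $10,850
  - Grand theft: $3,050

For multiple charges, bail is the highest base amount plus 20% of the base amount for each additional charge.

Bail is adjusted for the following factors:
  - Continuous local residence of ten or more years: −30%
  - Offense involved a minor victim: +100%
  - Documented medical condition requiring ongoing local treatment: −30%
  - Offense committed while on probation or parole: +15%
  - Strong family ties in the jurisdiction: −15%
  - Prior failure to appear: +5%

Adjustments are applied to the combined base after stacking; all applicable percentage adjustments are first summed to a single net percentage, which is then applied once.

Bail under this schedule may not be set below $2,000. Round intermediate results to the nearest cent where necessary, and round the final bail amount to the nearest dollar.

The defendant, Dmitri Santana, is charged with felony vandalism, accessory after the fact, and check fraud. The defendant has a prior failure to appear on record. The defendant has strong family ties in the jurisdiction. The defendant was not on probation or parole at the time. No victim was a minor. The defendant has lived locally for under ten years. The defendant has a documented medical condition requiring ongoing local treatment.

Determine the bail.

$10,422

Base amounts from the schedule: felony vandalism $6,500; accessory after the fact $13,900; check fraud $10,850.
Stacking rule: highest base plus 20% of each additional charge. Highest is accessory after the fact at $13,900. Additional: $6,500 × 20% = $1,300; $10,850 × 20% = $2,170. Combined base = $13,900 + $3,470 = $17,370.
Net percentage adjustment: −30% −15% +5% = −40%. $17,370 × 0.6 = $10,422.
$10,422 is at or above the $2,000 minimum.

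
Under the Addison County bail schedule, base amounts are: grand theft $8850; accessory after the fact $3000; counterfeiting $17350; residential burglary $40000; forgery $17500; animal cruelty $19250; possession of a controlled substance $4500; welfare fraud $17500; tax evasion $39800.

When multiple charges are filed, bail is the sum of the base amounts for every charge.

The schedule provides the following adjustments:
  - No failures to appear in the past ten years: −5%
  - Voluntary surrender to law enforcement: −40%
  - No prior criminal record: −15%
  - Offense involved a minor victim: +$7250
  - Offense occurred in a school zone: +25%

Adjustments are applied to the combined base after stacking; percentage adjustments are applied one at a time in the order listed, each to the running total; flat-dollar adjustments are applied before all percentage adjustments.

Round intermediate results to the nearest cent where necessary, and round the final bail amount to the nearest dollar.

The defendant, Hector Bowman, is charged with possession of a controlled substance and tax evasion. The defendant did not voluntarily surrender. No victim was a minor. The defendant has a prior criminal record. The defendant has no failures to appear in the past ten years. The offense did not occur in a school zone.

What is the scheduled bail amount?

$42085

Base amounts from the schedule: possession of a controlled substance $4500; tax evasion $39800.
Stacking rule: sum of all bases. $4500 + $39800 = $44300.
No failures to appear in the past ten years (−5%): $44300 × 0.95 = $42085.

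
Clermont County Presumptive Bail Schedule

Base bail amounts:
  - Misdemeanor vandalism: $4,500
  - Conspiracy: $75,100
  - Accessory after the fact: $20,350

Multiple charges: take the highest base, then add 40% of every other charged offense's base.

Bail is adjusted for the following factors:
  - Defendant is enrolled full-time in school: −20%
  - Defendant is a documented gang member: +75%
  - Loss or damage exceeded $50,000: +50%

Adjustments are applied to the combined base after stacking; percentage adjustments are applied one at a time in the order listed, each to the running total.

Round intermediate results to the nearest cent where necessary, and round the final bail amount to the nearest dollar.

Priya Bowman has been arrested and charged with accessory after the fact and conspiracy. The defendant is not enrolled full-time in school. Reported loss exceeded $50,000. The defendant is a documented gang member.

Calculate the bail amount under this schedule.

Base amounts from the schedule: accessory after the fact $20,350; conspiracy $75,100.
Stacking rule: highest base plus 40% of each additional charge. Highest is conspiracy at $75,100. Additional: $20,350 × 40% = $8,140. Combined base = $75,100 + $8,140 = $83,240.
Defendant is a documented gang member (+75%): $83,240 × 1.75 = $145,670.
Loss or damage exceeded $50,000 (+50%): $145,670 × 1.5 = $218,505.

$218,505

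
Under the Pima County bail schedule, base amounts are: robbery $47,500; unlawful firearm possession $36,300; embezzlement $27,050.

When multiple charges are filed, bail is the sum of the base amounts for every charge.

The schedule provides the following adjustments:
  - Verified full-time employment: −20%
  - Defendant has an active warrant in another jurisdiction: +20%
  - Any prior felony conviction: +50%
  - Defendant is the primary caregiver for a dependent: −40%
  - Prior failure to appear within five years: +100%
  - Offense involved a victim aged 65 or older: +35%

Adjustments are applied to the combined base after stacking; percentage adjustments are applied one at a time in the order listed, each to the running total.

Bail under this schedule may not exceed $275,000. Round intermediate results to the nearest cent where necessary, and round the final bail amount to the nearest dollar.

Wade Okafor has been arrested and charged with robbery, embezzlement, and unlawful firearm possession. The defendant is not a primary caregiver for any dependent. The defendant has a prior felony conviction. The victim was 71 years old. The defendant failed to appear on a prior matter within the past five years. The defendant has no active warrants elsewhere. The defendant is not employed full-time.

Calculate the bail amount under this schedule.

$275,000

Base amounts from the schedule: robbery $47,500; embezzlement $27,050; unlawful firearm possession $36,300.
Stacking rule: sum of all bases. $47,500 + $27,050 + $36,300 = $110,850.
Any prior felony conviction (+50%): $110,850 × 1.5 = $166,275.
Prior failure to appear within five years (+100%): $166,275 × 2 = $332,550.
Offense involved a victim aged 65 or older (+35%): $332,550 × 1.35 = $448,942.50.
Result $448,942.50 exceeds the maximum of $275,000; bail is capped at $275,000.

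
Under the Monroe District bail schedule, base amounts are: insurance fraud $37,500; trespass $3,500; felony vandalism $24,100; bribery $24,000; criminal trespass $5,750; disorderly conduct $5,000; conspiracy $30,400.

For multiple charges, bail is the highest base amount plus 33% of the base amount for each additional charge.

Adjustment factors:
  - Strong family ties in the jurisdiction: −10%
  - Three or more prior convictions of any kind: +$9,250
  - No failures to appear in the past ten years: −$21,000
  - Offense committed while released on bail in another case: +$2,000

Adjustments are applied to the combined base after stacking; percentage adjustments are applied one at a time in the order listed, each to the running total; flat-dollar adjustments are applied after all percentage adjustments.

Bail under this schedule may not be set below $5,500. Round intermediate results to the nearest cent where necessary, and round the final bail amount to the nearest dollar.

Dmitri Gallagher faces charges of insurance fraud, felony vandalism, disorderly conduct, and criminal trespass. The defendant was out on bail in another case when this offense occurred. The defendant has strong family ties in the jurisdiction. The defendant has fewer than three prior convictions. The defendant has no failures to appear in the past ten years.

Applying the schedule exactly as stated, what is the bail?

Base amounts from the schedule: insurance fraud $37,500; felony vandalism $24,100; disorderly conduct $5,000; criminal trespass $5,750.
Stacking rule: highest base plus 33% of each additional charge. Highest is insurance fraud at $37,500. Additional: $24,100 × 33% = $7,953; $5,000 × 33% = $1,650; $5,750 × 33% = $1,897.50. Combined base = $37,500 + $11,500.50 = $49,000.50.
Strong family ties in the jurisdiction (−10%): $49,000.50 × 0.9 = $44,100.45.
No failures to appear in the past ten years (−$21,000 flat): $44,100.45 − $21,000 = $23,100.45.
Offense committed while released on bail in another case (+$2,000 flat): $23,100.45 + $2,000 = $25,100.45.
$25,100.45 is at or above the $5,500 minimum.
Rounded to the nearest dollar: $25,100.

$25,100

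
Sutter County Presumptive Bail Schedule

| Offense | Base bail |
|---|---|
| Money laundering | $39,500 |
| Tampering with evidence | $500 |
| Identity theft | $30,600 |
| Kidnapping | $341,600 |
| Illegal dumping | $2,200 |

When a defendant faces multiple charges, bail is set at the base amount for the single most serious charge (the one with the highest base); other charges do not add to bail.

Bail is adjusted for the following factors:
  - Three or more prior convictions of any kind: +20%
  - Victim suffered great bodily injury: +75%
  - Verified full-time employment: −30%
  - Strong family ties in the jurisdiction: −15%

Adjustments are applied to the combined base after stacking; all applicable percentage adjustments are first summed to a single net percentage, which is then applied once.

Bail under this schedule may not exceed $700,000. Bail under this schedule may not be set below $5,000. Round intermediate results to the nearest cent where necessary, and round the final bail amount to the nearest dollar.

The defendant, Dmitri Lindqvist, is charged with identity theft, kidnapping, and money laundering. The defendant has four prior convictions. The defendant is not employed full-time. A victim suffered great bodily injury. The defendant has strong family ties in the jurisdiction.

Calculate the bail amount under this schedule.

Base amounts from the schedule: identity theft $30,600; kidnapping $341,600; money laundering $39,500.
Stacking rule: use the highest base only. Highest is kidnapping at $341,600. Combined base = $341,600.
Net percentage adjustment: +20% +75% −15% = +80%. $341,600 × 1.8 = $614,880.
$614,880 is within the $700,000 maximum.
$614,880 is at or above the $5,000 minimum.

$614,880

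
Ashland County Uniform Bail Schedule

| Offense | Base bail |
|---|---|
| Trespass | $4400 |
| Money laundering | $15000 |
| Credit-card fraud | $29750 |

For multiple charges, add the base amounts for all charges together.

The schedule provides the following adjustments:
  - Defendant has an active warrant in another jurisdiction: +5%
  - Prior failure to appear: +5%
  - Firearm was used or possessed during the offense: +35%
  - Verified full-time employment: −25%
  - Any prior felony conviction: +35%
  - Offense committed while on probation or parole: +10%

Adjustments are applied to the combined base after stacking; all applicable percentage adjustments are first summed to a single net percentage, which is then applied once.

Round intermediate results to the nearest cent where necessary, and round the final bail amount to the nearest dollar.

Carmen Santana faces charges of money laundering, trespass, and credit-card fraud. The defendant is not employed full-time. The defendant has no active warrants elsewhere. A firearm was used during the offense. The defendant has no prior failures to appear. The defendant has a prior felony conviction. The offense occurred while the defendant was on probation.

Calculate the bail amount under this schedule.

Base amounts from the schedule: money laundering $15000; trespass $4400; credit-card fraud $29750.
Stacking rule: sum of all bases. $15000 + $4400 + $29750 = $49150.
Net percentage adjustment: +35% +35% +10% = +80%. $49150 × 1.8 = $88470.

$88470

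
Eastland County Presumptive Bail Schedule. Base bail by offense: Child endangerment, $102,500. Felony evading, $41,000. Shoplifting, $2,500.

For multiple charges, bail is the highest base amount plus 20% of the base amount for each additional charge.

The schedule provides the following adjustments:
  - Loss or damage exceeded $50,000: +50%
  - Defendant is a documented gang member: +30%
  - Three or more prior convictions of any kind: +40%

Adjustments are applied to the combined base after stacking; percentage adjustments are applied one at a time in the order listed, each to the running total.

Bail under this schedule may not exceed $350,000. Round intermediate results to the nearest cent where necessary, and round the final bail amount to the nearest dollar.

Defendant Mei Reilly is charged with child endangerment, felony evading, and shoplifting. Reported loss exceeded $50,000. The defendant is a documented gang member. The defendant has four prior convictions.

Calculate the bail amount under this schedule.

$303,576

Base amounts from the schedule: child endangerment $102,500; felony evading $41,000; shoplifting $2,500.
Stacking rule: highest base plus 20% of each additional charge. Highest is child endangerment at $102,500. Additional: $41,000 × 20% = $8,200; $2,500 × 20% = $500. Combined base = $102,500 + $8,700 = $111,200.
Loss or damage exceeded $50,000 (+50%): $111,200 × 1.5 = $166,800.
Defendant is a documented gang member (+30%): $166,800 × 1.3 = $216,840.
Three or more prior convictions of any kind (+40%): $216,840 × 1.4 = $303,576.
$303,576 is within the $350,000 maximum.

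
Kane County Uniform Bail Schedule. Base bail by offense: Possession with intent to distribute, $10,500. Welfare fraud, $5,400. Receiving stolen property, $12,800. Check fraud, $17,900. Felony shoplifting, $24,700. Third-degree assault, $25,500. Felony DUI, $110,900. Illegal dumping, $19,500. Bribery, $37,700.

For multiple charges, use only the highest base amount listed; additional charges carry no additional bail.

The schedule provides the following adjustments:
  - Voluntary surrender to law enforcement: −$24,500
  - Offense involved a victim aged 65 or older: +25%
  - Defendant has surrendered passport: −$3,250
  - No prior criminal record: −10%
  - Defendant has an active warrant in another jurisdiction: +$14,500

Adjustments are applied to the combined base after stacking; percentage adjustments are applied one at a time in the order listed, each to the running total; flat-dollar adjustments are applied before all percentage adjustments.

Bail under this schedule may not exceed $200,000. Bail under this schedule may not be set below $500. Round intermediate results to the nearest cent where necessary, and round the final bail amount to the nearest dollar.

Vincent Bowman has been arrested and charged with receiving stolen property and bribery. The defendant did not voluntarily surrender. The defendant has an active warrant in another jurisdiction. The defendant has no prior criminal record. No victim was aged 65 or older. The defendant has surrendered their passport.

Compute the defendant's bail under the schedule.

$44,055

Base amounts from the schedule: receiving stolen property $12,800; bribery $37,700.
Stacking rule: use the highest base only. Highest is bribery at $37,700. Combined base = $37,700.
Defendant has surrendered passport (−$3,250 flat): $37,700 − $3,250 = $34,450.
Defendant has an active warrant in another jurisdiction (+$14,500 flat): $34,450 + $14,500 = $48,950.
No prior criminal record (−10%): $48,950 × 0.9 = $44,055.
$44,055 is within the $200,000 maximum.
$44,055 is at or above the $500 minimum.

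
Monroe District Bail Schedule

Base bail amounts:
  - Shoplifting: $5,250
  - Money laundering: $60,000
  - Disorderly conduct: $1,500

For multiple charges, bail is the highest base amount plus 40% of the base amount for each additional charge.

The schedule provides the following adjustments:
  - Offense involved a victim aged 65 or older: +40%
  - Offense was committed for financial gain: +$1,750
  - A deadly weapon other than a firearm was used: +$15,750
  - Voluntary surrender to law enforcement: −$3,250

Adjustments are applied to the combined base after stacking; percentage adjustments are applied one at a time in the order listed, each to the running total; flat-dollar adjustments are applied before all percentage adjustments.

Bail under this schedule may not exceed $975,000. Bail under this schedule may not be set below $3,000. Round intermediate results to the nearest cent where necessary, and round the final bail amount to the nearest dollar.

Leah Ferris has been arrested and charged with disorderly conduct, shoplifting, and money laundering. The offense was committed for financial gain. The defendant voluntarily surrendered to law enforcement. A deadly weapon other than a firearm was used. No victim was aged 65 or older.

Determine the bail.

$76,950

Base amounts from the schedule: disorderly conduct $1,500; shoplifting $5,250; money laundering $60,000.
Stacking rule: highest base plus 40% of each additional charge. Highest is money laundering at $60,000. Additional: $1,500 × 40% = $600; $5,250 × 40% = $2,100. Combined base = $60,000 + $2,700 = $62,700.
Offense was committed for financial gain (+$1,750 flat): $62,700 + $1,750 = $64,450.
A deadly weapon other than a firearm was used (+$15,750 flat): $64,450 + $15,750 = $80,200.
Voluntary surrender to law enforcement (−$3,250 flat): $80,200 − $3,250 = $76,950.
$76,950 is within the $975,000 maximum.
$76,950 is at or above the $3,000 minimum.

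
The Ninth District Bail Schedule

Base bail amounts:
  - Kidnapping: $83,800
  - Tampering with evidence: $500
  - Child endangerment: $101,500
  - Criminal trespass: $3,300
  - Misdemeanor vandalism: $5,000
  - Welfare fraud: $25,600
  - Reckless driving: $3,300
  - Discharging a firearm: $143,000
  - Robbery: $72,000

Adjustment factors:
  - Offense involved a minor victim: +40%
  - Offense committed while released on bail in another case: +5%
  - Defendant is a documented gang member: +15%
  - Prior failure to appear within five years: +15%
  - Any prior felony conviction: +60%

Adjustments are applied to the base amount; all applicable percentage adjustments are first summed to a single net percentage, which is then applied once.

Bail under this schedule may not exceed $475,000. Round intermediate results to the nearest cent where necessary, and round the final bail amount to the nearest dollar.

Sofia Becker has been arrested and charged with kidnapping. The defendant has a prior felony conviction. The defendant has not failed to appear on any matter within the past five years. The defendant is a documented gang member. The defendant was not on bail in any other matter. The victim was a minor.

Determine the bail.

$180,170

Base amounts from the schedule: kidnapping $83,800.
Single charge. Combined base = $83,800.
Net percentage adjustment: +40% +15% +60% = +115%. $83,800 × 2.15 = $180,170.
$180,170 is within the $475,000 maximum.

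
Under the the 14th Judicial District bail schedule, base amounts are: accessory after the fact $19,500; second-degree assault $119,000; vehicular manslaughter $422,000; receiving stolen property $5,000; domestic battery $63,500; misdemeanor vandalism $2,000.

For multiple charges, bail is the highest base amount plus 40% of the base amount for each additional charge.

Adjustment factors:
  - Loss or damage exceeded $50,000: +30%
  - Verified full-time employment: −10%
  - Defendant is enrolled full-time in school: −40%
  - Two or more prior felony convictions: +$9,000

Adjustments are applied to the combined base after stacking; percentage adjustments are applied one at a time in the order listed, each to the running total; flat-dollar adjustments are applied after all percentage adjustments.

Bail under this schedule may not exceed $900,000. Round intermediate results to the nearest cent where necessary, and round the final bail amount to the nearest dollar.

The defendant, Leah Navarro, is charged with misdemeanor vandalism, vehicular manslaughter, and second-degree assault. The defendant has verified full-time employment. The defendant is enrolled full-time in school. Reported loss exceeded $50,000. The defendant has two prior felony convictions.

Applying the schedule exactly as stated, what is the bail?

$339,221

Base amounts from the schedule: misdemeanor vandalism $2,000; vehicular manslaughter $422,000; second-degree assault $119,000.
Stacking rule: highest base plus 40% of each additional charge. Highest is vehicular manslaughter at $422,000. Additional: $2,000 × 40% = $800; $119,000 × 40% = $47,600. Combined base = $422,000 + $48,400 = $470,400.
Loss or damage exceeded $50,000 (+30%): $470,400 × 1.3 = $611,520.
Verified full-time employment (−10%): $611,520 × 0.9 = $550,368.
Defendant is enrolled full-time in school (−40%): $550,368 × 0.6 = $330,220.80.
Two or more prior felony convictions (+$9,000 flat): $330,220.80 + $9,000 = $339,220.80.
$339,220.80 is within the $900,000 maximum.
Rounded to the nearest dollar: $339,221.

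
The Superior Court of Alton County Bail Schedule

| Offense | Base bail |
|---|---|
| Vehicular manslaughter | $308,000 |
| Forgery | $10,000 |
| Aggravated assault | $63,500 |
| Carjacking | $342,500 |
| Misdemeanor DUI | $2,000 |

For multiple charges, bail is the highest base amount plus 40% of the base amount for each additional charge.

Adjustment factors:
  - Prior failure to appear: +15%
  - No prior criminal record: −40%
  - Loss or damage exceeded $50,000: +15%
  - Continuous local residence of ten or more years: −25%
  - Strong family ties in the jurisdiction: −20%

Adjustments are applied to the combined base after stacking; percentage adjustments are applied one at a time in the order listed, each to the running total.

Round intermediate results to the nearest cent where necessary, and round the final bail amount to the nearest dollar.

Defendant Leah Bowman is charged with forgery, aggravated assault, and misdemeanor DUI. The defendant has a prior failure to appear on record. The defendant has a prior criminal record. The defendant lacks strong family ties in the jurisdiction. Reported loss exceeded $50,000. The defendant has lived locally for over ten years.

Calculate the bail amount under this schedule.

$67,745

Base amounts from the schedule: forgery $10,000; aggravated assault $63,500; misdemeanor DUI $2,000.
Stacking rule: highest base plus 40% of each additional charge. Highest is aggravated assault at $63,500. Additional: $10,000 × 40% = $4,000; $2,000 × 40% = $800. Combined base = $63,500 + $4,800 = $68,300.
Prior failure to appear (+15%): $68,300 × 1.15 = $78,545.
Loss or damage exceeded $50,000 (+15%): $78,545 × 1.15 = $90,326.75.
Continuous local residence of ten or more years (−25%): $90,326.75 × 0.75 = $67,745.06.
Rounded to the nearest dollar: $67,745.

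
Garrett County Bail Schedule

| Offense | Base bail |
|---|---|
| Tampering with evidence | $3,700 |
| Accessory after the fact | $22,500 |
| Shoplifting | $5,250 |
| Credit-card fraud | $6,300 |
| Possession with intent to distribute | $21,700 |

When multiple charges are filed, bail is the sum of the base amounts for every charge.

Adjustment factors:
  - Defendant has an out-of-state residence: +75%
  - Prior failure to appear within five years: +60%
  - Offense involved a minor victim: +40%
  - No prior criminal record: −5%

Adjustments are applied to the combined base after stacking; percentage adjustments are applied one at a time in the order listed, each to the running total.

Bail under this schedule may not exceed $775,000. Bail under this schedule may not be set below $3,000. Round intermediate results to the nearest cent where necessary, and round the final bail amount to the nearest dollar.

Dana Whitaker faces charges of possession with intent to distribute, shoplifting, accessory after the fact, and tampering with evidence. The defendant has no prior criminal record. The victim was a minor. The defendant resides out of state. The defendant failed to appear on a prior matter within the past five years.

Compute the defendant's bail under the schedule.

$197,931

Base amounts from the schedule: possession with intent to distribute $21,700; shoplifting $5,250; accessory after the fact $22,500; tampering with evidence $3,700.
Stacking rule: sum of all bases. $21,700 + $5,250 + $22,500 + $3,700 = $53,150.
Defendant has an out-of-state residence (+75%): $53,150 × 1.75 = $93,012.50.
Prior failure to appear within five years (+60%): $93,012.50 × 1.6 = $148,820.
Offense involved a minor victim (+40%): $148,820 × 1.4 = $208,348.
No prior criminal record (−5%): $208,348 × 0.95 = $197,930.60.
$197,930.60 is within the $775,000 maximum.
$197,930.60 is at or above the $3,000 minimum.
Rounded to the nearest dollar: $197,931.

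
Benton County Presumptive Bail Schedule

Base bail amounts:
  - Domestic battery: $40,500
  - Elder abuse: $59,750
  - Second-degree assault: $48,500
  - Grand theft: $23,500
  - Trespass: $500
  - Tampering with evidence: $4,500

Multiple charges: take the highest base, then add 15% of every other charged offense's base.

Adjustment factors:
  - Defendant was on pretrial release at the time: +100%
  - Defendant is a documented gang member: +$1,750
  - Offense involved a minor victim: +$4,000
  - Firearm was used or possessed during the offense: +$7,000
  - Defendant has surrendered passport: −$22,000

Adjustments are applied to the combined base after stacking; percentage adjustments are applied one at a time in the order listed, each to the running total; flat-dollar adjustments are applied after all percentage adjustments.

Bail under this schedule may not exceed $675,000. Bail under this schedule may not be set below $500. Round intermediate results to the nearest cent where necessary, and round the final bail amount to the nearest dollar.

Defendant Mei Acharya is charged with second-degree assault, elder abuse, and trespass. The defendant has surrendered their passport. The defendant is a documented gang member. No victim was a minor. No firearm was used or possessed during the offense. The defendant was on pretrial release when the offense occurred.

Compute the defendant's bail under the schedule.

Base amounts from the schedule: second-degree assault $48,500; elder abuse $59,750; trespass $500.
Stacking rule: highest base plus 15% of each additional charge. Highest is elder abuse at $59,750. Additional: $48,500 × 15% = $7,275; $500 × 15% = $75. Combined base = $59,750 + $7,350 = $67,100.
Defendant was on pretrial release at the time (+100%): $67,100 × 2 = $134,200.
Defendant is a documented gang member (+$1,750 flat): $134,200 + $1,750 = $135,950.
Defendant has surrendered passport (−$22,000 flat): $135,950 − $22,000 = $113,950.
$113,950 is within the $675,000 maximum.
$113,950 is at or above the $500 minimum.

$113,950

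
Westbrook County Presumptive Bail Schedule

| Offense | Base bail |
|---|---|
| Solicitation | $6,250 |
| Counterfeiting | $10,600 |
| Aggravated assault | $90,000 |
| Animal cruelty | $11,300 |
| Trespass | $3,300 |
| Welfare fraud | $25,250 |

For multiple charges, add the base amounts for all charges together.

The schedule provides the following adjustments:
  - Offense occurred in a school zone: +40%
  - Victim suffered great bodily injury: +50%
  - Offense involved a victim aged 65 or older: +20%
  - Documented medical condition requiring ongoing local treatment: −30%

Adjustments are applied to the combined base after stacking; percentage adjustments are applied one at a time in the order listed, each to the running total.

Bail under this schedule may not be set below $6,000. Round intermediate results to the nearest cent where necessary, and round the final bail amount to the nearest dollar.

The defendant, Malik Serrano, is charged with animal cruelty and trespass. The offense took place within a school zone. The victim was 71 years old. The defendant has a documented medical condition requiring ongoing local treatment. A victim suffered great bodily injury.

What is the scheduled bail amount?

Base amounts from the schedule: animal cruelty $11,300; trespass $3,300.
Stacking rule: sum of all bases. $11,300 + $3,300 = $14,600.
Offense occurred in a school zone (+40%): $14,600 × 1.4 = $20,440.
Victim suffered great bodily injury (+50%): $20,440 × 1.5 = $30,660.
Offense involved a victim aged 65 or older (+20%): $30,660 × 1.2 = $36,792.
Documented medical condition requiring ongoing local treatment (−30%): $36,792 × 0.7 = $25,754.40.
$25,754.40 is at or above the $6,000 minimum.
Rounded to the nearest dollar: $25,754.

$25,754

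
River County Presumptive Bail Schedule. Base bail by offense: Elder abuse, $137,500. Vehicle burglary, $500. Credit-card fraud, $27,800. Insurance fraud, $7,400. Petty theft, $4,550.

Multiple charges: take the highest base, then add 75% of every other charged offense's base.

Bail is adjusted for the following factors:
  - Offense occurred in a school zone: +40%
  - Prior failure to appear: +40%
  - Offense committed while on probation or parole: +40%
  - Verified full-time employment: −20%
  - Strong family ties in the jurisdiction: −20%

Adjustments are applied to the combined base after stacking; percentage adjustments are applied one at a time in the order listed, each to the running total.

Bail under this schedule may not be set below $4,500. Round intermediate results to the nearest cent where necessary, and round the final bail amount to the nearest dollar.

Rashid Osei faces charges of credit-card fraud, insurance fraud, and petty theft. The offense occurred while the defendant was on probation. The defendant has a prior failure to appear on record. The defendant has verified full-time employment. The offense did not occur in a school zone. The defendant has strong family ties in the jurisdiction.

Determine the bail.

Base amounts from the schedule: credit-card fraud $27,800; insurance fraud $7,400; petty theft $4,550.
Stacking rule: highest base plus 75% of each additional charge. Highest is credit-card fraud at $27,800. Additional: $7,400 × 75% = $5,550; $4,550 × 75% = $3,412.50. Combined base = $27,800 + $8,962.50 = $36,762.50.
Prior failure to appear (+40%): $36,762.50 × 1.4 = $51,467.50.
Offense committed while on probation or parole (+40%): $51,467.50 × 1.4 = $72,054.50.
Verified full-time employment (−20%): $72,054.50 × 0.8 = $57,643.60.
Strong family ties in the jurisdiction (−20%): $57,643.60 × 0.8 = $46,114.88.
$46,114.88 is at or above the $4,500 minimum.
Rounded to the nearest dollar: $46,115.

$46,115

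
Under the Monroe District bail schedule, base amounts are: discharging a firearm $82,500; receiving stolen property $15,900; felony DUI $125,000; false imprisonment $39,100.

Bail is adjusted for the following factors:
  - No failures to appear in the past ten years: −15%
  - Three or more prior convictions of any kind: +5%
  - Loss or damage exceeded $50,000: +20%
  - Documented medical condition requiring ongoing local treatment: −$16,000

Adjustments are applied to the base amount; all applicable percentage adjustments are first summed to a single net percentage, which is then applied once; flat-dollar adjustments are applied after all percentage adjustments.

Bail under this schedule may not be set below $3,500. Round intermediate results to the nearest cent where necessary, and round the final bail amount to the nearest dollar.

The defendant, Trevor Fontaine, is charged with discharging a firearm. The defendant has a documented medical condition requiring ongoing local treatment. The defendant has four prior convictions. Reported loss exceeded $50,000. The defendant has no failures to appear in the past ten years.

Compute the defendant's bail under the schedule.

Base amounts from the schedule: discharging a firearm $82,500.
Single charge. Combined base = $82,500.
Net percentage adjustment: −15% +5% +20% = +10%. $82,500 × 1.1 = $90,750.
Documented medical condition requiring ongoing local treatment (−$16,000 flat): $90,750 − $16,000 = $74,750.
$74,750 is at or above the $3,500 minimum.

$74,750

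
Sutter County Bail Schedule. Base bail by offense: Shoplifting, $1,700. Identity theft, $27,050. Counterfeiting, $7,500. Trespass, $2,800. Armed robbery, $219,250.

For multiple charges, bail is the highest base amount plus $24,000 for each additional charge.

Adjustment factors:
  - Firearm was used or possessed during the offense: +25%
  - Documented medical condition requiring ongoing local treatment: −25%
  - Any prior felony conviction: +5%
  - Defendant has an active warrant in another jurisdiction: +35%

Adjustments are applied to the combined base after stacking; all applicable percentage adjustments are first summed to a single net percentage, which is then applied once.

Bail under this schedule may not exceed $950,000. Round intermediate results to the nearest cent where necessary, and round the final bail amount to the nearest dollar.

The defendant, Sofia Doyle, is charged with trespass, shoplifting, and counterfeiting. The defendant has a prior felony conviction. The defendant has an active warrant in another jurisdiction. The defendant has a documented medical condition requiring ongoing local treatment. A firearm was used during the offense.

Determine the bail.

Base amounts from the schedule: trespass $2,800; shoplifting $1,700; counterfeiting $7,500.
Stacking rule: highest base plus $24,000 per additional charge. Highest is counterfeiting at $7,500; 2 additional charges → +$48,000. Combined base = $55,500.
Net percentage adjustment: +25% −25% +5% +35% = +40%. $55,500 × 1.4 = $77,700.
$77,700 is within the $950,000 maximum.

$77,700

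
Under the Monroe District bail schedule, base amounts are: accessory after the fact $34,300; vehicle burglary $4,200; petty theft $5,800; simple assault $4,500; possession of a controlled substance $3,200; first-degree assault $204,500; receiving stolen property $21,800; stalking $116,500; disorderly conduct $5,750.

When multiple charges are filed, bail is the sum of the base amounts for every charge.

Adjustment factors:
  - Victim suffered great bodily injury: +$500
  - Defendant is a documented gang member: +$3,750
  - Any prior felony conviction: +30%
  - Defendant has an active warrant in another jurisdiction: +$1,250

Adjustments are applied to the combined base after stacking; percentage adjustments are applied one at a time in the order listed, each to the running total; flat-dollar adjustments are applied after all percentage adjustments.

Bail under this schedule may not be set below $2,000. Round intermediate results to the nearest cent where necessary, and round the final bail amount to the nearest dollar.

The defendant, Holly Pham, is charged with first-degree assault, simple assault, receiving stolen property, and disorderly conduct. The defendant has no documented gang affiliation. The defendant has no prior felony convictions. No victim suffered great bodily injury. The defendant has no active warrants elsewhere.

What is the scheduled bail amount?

Base amounts from the schedule: first-degree assault $204,500; simple assault $4,500; receiving stolen property $21,800; disorderly conduct $5,750.
Stacking rule: sum of all bases. $204,500 + $4,500 + $21,800 + $5,750 = $236,550.
No adjustment factors apply to this defendant.
$236,550 is at or above the $2,000 minimum.

$236,550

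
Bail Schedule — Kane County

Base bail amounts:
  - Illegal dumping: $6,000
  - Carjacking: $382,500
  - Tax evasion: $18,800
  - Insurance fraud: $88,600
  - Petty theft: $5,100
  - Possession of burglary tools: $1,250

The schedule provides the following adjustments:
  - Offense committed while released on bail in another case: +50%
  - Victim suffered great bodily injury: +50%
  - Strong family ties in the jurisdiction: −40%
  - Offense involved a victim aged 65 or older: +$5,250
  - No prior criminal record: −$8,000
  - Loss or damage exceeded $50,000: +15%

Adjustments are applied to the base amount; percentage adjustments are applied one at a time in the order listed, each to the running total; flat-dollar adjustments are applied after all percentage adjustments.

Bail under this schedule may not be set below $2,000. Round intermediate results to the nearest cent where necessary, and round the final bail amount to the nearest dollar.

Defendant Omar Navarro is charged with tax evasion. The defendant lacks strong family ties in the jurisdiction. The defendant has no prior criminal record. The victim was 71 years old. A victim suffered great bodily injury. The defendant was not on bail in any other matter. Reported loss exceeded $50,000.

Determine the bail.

$29,680

Base amounts from the schedule: tax evasion $18,800.
Single charge. Combined base = $18,800.
Victim suffered great bodily injury (+50%): $18,800 × 1.5 = $28,200.
Loss or damage exceeded $50,000 (+15%): $28,200 × 1.15 = $32,430.
Offense involved a victim aged 65 or older (+$5,250 flat): $32,430 + $5,250 = $37,680.
No prior criminal record (−$8,000 flat): $37,680 − $8,000 = $29,680.
$29,680 is at or above the $2,000 minimum.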